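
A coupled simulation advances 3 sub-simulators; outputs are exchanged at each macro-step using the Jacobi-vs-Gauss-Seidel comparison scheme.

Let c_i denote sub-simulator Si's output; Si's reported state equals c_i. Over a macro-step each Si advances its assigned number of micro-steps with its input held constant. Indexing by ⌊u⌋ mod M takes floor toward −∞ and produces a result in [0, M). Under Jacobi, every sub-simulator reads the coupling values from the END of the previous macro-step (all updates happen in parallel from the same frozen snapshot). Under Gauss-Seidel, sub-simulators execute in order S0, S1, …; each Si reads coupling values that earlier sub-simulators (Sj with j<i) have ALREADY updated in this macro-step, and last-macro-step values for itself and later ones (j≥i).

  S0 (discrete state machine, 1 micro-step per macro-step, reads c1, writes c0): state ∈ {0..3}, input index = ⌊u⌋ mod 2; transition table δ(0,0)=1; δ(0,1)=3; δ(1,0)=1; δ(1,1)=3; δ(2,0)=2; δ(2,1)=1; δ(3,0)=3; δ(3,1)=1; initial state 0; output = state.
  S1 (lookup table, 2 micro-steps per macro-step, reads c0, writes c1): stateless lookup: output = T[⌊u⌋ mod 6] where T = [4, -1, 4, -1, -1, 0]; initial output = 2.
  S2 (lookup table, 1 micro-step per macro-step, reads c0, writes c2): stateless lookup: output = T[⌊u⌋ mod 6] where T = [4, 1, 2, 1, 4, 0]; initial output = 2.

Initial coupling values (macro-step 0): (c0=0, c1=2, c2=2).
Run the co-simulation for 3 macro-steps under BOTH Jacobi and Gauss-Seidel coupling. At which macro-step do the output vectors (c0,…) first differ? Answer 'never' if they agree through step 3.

first divergence at macro-step: 1

[Jacobi] macro 1: S0 reads c1=2 → after 1×micro: 1; S1 reads c0=0 → after 2×micro: 4; S2 reads c0=0 → after 1×micro: 4 ⇒ (c0=1, c1=4, c2=4)
[Jacobi] macro 2: S0 reads c1=4 → after 1×micro: 1; S1 reads c0=1 → after 2×micro: -1; S2 reads c0=1 → after 1×micro: 1 ⇒ (c0=1, c1=-1, c2=1)
[Jacobi] macro 3: S0 reads c1=-1 → after 1×micro: 3; S1 reads c0=1 → after 2×micro: -1; S2 reads c0=1 → after 1×micro: 1 ⇒ (c0=3, c1=-1, c2=1)
[Gauss-Seidel] macro 1: S0 reads c1=2 → after 1×micro: 1; S1 reads c0=1 → after 2×micro: -1; S2 reads c0=1 → after 1×micro: 1 ⇒ (c0=1, c1=-1, c2=1)
[Gauss-Seidel] macro 2: S0 reads c1=-1 → after 1×micro: 3; S1 reads c0=3 → after 2×micro: -1; S2 reads c0=3 → after 1×micro: 1 ⇒ (c0=3, c1=-1, c2=1)
[Gauss-Seidel] macro 3: S0 reads c1=-1 → after 1×micro: 1; S1 reads c0=1 → after 2×micro: -1; S2 reads c0=1 → after 1×micro: 1 ⇒ (c0=1, c1=-1, c2=1)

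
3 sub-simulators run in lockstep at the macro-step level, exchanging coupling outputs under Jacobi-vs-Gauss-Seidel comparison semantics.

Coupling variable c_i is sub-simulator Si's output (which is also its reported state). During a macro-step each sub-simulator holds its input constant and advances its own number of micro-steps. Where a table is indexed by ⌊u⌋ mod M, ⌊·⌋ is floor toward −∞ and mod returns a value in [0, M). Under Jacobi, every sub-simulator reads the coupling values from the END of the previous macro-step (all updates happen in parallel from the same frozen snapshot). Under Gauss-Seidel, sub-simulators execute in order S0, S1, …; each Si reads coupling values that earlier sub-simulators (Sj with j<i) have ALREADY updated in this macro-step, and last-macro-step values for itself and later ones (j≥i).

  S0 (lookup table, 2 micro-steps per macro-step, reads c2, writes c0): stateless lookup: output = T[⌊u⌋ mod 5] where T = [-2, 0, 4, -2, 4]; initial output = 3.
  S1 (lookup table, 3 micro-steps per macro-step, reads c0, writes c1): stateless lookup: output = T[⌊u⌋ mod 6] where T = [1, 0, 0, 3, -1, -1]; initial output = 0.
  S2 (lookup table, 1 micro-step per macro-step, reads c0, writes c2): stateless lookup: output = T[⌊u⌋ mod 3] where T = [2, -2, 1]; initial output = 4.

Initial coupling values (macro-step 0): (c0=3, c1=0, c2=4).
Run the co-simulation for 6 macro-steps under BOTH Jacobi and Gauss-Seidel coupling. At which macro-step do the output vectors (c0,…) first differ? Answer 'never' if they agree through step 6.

first divergence at macro-step: 1

[Jacobi] macro 1: S0 reads c2=4 → after 2×micro: 4; S1 reads c0=3 → after 3×micro: 3; S2 reads c0=3 → after 1×micro: 2 ⇒ (c0=4, c1=3, c2=2)
[Jacobi] macro 2: S0 reads c2=2 → after 2×micro: 4; S1 reads c0=4 → after 3×micro: -1; S2 reads c0=4 → after 1×micro: -2 ⇒ (c0=4, c1=-1, c2=-2)
[Jacobi] macro 3: S0 reads c2=-2 → after 2×micro: -2; S1 reads c0=4 → after 3×micro: -1; S2 reads c0=4 → after 1×micro: -2 ⇒ (c0=-2, c1=-1, c2=-2)
[Jacobi] macro 4: S0 reads c2=-2 → after 2×micro: -2; S1 reads c0=-2 → after 3×micro: -1; S2 reads c0=-2 → after 1×micro: -2 ⇒ (c0=-2, c1=-1, c2=-2)
[Jacobi] macro 5: S0 reads c2=-2 → after 2×micro: -2; S1 reads c0=-2 → after 3×micro: -1; S2 reads c0=-2 → after 1×micro: -2 ⇒ (c0=-2, c1=-1, c2=-2)
[Jacobi] macro 6: S0 reads c2=-2 → after 2×micro: -2; S1 reads c0=-2 → after 3×micro: -1; S2 reads c0=-2 → after 1×micro: -2 ⇒ (c0=-2, c1=-1, c2=-2)
[Gauss-Seidel] macro 1: S0 reads c2=4 → after 2×micro: 4; S1 reads c0=4 → after 3×micro: -1; S2 reads c0=4 → after 1×micro: -2 ⇒ (c0=4, c1=-1, c2=-2)
[Gauss-Seidel] macro 2: S0 reads c2=-2 → after 2×micro: -2; S1 reads c0=-2 → after 3×micro: -1; S2 reads c0=-2 → after 1×micro: -2 ⇒ (c0=-2, c1=-1, c2=-2)
[Gauss-Seidel] macro 3: S0 reads c2=-2 → after 2×micro: -2; S1 reads c0=-2 → after 3×micro: -1; S2 reads c0=-2 → after 1×micro: -2 ⇒ (c0=-2, c1=-1, c2=-2)
[Gauss-Seidel] macro 4: S0 reads c2=-2 → after 2×micro: -2; S1 reads c0=-2 → after 3×micro: -1; S2 reads c0=-2 → after 1×micro: -2 ⇒ (c0=-2, c1=-1, c2=-2)
[Gauss-Seidel] macro 5: S0 reads c2=-2 → after 2×micro: -2; S1 reads c0=-2 → after 3×micro: -1; S2 reads c0=-2 → after 1×micro: -2 ⇒ (c0=-2, c1=-1, c2=-2)
[Gauss-Seidel] macro 6: S0 reads c2=-2 → after 2×micro: -2; S1 reads c0=-2 → after 3×micro: -1; S2 reads c0=-2 → after 1×micro: -2 ⇒ (c0=-2, c1=-1, c2=-2)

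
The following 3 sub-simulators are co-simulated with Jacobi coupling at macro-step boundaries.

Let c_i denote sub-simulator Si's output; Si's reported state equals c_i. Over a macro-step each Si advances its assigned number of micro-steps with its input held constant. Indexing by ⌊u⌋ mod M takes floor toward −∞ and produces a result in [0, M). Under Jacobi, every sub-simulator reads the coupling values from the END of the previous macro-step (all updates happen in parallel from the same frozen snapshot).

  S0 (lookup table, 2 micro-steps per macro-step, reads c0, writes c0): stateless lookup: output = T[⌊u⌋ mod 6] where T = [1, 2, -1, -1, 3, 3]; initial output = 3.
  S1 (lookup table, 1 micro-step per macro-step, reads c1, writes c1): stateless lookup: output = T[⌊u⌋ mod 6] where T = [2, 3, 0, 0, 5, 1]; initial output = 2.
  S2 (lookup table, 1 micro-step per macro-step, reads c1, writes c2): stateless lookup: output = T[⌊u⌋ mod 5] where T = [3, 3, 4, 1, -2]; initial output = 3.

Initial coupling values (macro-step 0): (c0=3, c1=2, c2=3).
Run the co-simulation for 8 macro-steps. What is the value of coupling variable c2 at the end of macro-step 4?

macro 1: S0 reads c0=3 → after 2×micro: -1; S1 reads c1=2 → after 1×micro: 0; S2 reads c1=2 → after 1×micro: 4 ⇒ (c0=-1, c1=0, c2=4)
macro 2: S0 reads c0=-1 → after 2×micro: 3; S1 reads c1=0 → after 1×micro: 2; S2 reads c1=0 → after 1×micro: 3 ⇒ (c0=3, c1=2, c2=3)
macro 3: S0 reads c0=3 → after 2×micro: -1; S1 reads c1=2 → after 1×micro: 0; S2 reads c1=2 → after 1×micro: 4 ⇒ (c0=-1, c1=0, c2=4)
macro 4: S0 reads c0=-1 → after 2×micro: 3; S1 reads c1=0 → after 1×micro: 2; S2 reads c1=0 → after 1×micro: 3 ⇒ (c0=3, c1=2, c2=3)
macro 5: S0 reads c0=3 → after 2×micro: -1; S1 reads c1=2 → after 1×micro: 0; S2 reads c1=2 → after 1×micro: 4 ⇒ (c0=-1, c1=0, c2=4)
macro 6: S0 reads c0=-1 → after 2×micro: 3; S1 reads c1=0 → after 1×micro: 2; S2 reads c1=0 → after 1×micro: 3 ⇒ (c0=3, c1=2, c2=3)
macro 7: S0 reads c0=3 → after 2×micro: -1; S1 reads c1=2 → after 1×micro: 0; S2 reads c1=2 → after 1×micro: 4 ⇒ (c0=-1, c1=0, c2=4)
macro 8: S0 reads c0=-1 → after 2×micro: 3; S1 reads c1=0 → after 1×micro: 2; S2 reads c1=0 → after 1×micro: 3 ⇒ (c0=3, c1=2, c2=3)

c2 at macro-step 4 = 3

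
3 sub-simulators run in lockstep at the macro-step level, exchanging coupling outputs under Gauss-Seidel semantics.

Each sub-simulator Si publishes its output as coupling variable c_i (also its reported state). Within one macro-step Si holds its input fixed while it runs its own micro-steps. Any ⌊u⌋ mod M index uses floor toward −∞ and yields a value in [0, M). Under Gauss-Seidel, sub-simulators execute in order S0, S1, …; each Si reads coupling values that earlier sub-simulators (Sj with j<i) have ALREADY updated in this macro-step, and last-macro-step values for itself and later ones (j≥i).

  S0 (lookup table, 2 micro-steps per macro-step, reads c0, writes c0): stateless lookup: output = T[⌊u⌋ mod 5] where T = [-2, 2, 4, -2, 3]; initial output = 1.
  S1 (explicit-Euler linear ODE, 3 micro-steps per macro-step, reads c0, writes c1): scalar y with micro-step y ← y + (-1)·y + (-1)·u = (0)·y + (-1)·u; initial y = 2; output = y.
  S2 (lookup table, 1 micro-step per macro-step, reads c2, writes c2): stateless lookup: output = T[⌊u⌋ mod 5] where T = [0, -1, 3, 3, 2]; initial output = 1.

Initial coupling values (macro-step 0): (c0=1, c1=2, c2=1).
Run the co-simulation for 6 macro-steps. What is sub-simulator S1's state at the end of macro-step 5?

S1 state at macro-step 5 = 2

macro 1: S0 reads c0=1 → after 2×micro: 2; S1 reads c0=2 → after 3×micro: -2; S2 reads c2=1 → after 1×micro: -1 ⇒ (c0=2, c1=-2, c2=-1)
macro 2: S0 reads c0=2 → after 2×micro: 4; S1 reads c0=4 → after 3×micro: -4; S2 reads c2=-1 → after 1×micro: 2 ⇒ (c0=4, c1=-4, c2=2)
macro 3: S0 reads c0=4 → after 2×micro: 3; S1 reads c0=3 → after 3×micro: -3; S2 reads c2=2 → after 1×micro: 3 ⇒ (c0=3, c1=-3, c2=3)
macro 4: S0 reads c0=3 → after 2×micro: -2; S1 reads c0=-2 → after 3×micro: 2; S2 reads c2=3 → after 1×micro: 3 ⇒ (c0=-2, c1=2, c2=3)
macro 5: S0 reads c0=-2 → after 2×micro: -2; S1 reads c0=-2 → after 3×micro: 2; S2 reads c2=3 → after 1×micro: 3 ⇒ (c0=-2, c1=2, c2=3)
macro 6: S0 reads c0=-2 → after 2×micro: -2; S1 reads c0=-2 → after 3×micro: 2; S2 reads c2=3 → after 1×micro: 3 ⇒ (c0=-2, c1=2, c2=3)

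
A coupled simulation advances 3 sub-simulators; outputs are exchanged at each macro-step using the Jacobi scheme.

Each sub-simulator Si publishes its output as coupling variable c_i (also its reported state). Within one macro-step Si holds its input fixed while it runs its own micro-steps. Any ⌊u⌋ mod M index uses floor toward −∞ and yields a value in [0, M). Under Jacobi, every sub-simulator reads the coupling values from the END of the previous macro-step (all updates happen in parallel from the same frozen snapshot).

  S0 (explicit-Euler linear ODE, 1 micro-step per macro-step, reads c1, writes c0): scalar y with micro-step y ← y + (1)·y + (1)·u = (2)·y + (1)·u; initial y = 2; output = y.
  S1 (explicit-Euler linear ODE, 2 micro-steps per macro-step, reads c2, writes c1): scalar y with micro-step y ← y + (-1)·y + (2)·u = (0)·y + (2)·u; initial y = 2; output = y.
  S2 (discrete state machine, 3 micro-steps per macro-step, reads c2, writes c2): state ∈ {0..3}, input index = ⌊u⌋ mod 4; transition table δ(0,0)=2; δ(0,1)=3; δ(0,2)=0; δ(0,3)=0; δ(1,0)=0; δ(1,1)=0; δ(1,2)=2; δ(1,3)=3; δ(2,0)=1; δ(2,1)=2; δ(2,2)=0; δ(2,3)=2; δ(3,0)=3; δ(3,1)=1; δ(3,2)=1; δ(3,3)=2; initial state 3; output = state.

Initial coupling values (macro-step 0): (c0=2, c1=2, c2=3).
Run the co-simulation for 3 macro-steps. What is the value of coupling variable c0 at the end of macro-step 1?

macro 1: S0 reads c1=2 → after 1×micro: 6; S1 reads c2=3 → after 2×micro: 6; S2 reads c2=3 → after 3×micro: 2 ⇒ (c0=6, c1=6, c2=2)
macro 2: S0 reads c1=6 → after 1×micro: 18; S1 reads c2=2 → after 2×micro: 4; S2 reads c2=2 → after 3×micro: 0 ⇒ (c0=18, c1=4, c2=0)
macro 3: S0 reads c1=4 → after 1×micro: 40; S1 reads c2=0 → after 2×micro: 0; S2 reads c2=0 → after 3×micro: 0 ⇒ (c0=40, c1=0, c2=0)

c0 at macro-step 1 = 6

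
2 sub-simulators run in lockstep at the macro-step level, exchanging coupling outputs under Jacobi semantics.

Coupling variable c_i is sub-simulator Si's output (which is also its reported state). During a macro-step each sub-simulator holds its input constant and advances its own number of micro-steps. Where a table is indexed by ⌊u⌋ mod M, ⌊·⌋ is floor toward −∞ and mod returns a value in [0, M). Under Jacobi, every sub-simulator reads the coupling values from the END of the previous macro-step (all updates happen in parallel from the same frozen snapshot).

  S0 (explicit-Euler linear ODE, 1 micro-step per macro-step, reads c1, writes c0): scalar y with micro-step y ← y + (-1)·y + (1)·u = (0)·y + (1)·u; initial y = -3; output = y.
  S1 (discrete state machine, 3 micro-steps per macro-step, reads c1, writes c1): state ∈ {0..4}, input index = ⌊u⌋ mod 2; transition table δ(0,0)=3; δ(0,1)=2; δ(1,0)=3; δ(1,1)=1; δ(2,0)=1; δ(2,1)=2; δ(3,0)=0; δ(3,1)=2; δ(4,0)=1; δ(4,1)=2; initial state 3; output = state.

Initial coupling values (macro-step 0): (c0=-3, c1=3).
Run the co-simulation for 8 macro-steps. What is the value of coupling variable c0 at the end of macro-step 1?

macro 1: S0 reads c1=3 → after 1×micro: 3; S1 reads c1=3 → after 3×micro: 2 ⇒ (c0=3, c1=2)
macro 2: S0 reads c1=2 → after 1×micro: 2; S1 reads c1=2 → after 3×micro: 0 ⇒ (c0=2, c1=0)
macro 3: S0 reads c1=0 → after 1×micro: 0; S1 reads c1=0 → after 3×micro: 3 ⇒ (c0=0, c1=3)
macro 4: S0 reads c1=3 → after 1×micro: 3; S1 reads c1=3 → after 3×micro: 2 ⇒ (c0=3, c1=2)
macro 5: S0 reads c1=2 → after 1×micro: 2; S1 reads c1=2 → after 3×micro: 0 ⇒ (c0=2, c1=0)
macro 6: S0 reads c1=0 → after 1×micro: 0; S1 reads c1=0 → after 3×micro: 3 ⇒ (c0=0, c1=3)
macro 7: S0 reads c1=3 → after 1×micro: 3; S1 reads c1=3 → after 3×micro: 2 ⇒ (c0=3, c1=2)
macro 8: S0 reads c1=2 → after 1×micro: 2; S1 reads c1=2 → after 3×micro: 0 ⇒ (c0=2, c1=0)

c0 at macro-step 1 = 3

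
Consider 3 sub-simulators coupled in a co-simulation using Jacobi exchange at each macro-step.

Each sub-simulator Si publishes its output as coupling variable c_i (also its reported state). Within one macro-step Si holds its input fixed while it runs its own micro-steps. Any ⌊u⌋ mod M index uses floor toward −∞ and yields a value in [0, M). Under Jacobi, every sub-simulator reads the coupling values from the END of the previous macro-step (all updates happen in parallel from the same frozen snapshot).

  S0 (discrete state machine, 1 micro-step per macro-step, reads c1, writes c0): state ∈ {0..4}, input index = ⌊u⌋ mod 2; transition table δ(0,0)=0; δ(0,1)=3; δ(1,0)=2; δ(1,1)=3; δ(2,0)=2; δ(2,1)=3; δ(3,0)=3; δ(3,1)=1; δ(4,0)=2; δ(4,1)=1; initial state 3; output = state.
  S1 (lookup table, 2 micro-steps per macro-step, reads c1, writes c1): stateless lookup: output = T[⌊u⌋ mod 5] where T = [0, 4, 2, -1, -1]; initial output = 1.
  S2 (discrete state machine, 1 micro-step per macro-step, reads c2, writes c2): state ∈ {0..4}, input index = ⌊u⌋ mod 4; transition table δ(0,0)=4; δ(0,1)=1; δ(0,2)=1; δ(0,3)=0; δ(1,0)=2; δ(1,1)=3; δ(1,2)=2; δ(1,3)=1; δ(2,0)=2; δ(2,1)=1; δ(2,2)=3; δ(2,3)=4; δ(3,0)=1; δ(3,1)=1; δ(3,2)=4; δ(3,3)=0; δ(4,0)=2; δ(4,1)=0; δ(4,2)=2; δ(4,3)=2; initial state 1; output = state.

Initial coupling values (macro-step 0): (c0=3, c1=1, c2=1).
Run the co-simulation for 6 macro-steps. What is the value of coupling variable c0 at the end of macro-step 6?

macro 1: S0 reads c1=1 → after 1×micro: 1; S1 reads c1=1 → after 2×micro: 4; S2 reads c2=1 → after 1×micro: 3 ⇒ (c0=1, c1=4, c2=3)
macro 2: S0 reads c1=4 → after 1×micro: 2; S1 reads c1=4 → after 2×micro: -1; S2 reads c2=3 → after 1×micro: 0 ⇒ (c0=2, c1=-1, c2=0)
macro 3: S0 reads c1=-1 → after 1×micro: 3; S1 reads c1=-1 → after 2×micro: -1; S2 reads c2=0 → after 1×micro: 4 ⇒ (c0=3, c1=-1, c2=4)
macro 4: S0 reads c1=-1 → after 1×micro: 1; S1 reads c1=-1 → after 2×micro: -1; S2 reads c2=4 → after 1×micro: 2 ⇒ (c0=1, c1=-1, c2=2)
macro 5: S0 reads c1=-1 → after 1×micro: 3; S1 reads c1=-1 → after 2×micro: -1; S2 reads c2=2 → after 1×micro: 3 ⇒ (c0=3, c1=-1, c2=3)
macro 6: S0 reads c1=-1 → after 1×micro: 1; S1 reads c1=-1 → after 2×micro: -1; S2 reads c2=3 → after 1×micro: 0 ⇒ (c0=1, c1=-1, c2=0)

c0 at macro-step 6 = 1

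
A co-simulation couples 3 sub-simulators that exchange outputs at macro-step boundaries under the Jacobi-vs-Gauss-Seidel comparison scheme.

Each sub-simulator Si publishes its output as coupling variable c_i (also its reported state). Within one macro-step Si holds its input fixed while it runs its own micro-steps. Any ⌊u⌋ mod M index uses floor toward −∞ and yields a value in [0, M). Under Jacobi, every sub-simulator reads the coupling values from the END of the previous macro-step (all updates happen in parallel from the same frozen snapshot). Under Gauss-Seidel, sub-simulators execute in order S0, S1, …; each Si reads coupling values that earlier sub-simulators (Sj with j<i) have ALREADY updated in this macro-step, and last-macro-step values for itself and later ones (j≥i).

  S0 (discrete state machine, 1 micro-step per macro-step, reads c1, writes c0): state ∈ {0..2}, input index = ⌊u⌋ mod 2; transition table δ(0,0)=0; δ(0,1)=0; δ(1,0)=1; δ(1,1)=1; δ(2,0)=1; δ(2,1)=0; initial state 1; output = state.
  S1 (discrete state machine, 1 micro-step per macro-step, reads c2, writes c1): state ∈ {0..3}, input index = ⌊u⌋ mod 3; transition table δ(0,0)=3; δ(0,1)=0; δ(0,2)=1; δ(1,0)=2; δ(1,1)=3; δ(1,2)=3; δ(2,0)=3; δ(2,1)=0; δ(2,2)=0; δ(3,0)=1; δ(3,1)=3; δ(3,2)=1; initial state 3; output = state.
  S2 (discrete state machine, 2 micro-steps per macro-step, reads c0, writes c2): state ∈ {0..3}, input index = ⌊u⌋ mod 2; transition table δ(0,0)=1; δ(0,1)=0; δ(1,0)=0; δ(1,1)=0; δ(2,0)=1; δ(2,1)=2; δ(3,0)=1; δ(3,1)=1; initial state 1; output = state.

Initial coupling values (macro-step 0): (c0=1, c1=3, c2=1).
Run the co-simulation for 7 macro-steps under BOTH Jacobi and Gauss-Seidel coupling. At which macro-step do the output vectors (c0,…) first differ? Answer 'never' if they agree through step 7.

first divergence at macro-step: never

[Jacobi] macro 1: S0 reads c1=3 → after 1×micro: 1; S1 reads c2=1 → after 1×micro: 3; S2 reads c0=1 → after 2×micro: 0 ⇒ (c0=1, c1=3, c2=0)
[Jacobi] macro 2: S0 reads c1=3 → after 1×micro: 1; S1 reads c2=0 → after 1×micro: 1; S2 reads c0=1 → after 2×micro: 0 ⇒ (c0=1, c1=1, c2=0)
[Jacobi] macro 3: S0 reads c1=1 → after 1×micro: 1; S1 reads c2=0 → after 1×micro: 2; S2 reads c0=1 → after 2×micro: 0 ⇒ (c0=1, c1=2, c2=0)
[Jacobi] macro 4: S0 reads c1=2 → after 1×micro: 1; S1 reads c2=0 → after 1×micro: 3; S2 reads c0=1 → after 2×micro: 0 ⇒ (c0=1, c1=3, c2=0)
[Jacobi] macro 5: S0 reads c1=3 → after 1×micro: 1; S1 reads c2=0 → after 1×micro: 1; S2 reads c0=1 → after 2×micro: 0 ⇒ (c0=1, c1=1, c2=0)
[Jacobi] macro 6: S0 reads c1=1 → after 1×micro: 1; S1 reads c2=0 → after 1×micro: 2; S2 reads c0=1 → after 2×micro: 0 ⇒ (c0=1, c1=2, c2=0)
[Jacobi] macro 7: S0 reads c1=2 → after 1×micro: 1; S1 reads c2=0 → after 1×micro: 3; S2 reads c0=1 → after 2×micro: 0 ⇒ (c0=1, c1=3, c2=0)
[Gauss-Seidel] macro 1: S0 reads c1=3 → after 1×micro: 1; S1 reads c2=1 → after 1×micro: 3; S2 reads c0=1 → after 2×micro: 0 ⇒ (c0=1, c1=3, c2=0)
[Gauss-Seidel] macro 2: S0 reads c1=3 → after 1×micro: 1; S1 reads c2=0 → after 1×micro: 1; S2 reads c0=1 → after 2×micro: 0 ⇒ (c0=1, c1=1, c2=0)
[Gauss-Seidel] macro 3: S0 reads c1=1 → after 1×micro: 1; S1 reads c2=0 → after 1×micro: 2; S2 reads c0=1 → after 2×micro: 0 ⇒ (c0=1, c1=2, c2=0)
[Gauss-Seidel] macro 4: S0 reads c1=2 → after 1×micro: 1; S1 reads c2=0 → after 1×micro: 3; S2 reads c0=1 → after 2×micro: 0 ⇒ (c0=1, c1=3, c2=0)
[Gauss-Seidel] macro 5: S0 reads c1=3 → after 1×micro: 1; S1 reads c2=0 → after 1×micro: 1; S2 reads c0=1 → after 2×micro: 0 ⇒ (c0=1, c1=1, c2=0)
[Gauss-Seidel] macro 6: S0 reads c1=1 → after 1×micro: 1; S1 reads c2=0 → after 1×micro: 2; S2 reads c0=1 → after 2×micro: 0 ⇒ (c0=1, c1=2, c2=0)
[Gauss-Seidel] macro 7: S0 reads c1=2 → after 1×micro: 1; S1 reads c2=0 → after 1×micro: 3; S2 reads c0=1 → after 2×micro: 0 ⇒ (c0=1, c1=3, c2=0)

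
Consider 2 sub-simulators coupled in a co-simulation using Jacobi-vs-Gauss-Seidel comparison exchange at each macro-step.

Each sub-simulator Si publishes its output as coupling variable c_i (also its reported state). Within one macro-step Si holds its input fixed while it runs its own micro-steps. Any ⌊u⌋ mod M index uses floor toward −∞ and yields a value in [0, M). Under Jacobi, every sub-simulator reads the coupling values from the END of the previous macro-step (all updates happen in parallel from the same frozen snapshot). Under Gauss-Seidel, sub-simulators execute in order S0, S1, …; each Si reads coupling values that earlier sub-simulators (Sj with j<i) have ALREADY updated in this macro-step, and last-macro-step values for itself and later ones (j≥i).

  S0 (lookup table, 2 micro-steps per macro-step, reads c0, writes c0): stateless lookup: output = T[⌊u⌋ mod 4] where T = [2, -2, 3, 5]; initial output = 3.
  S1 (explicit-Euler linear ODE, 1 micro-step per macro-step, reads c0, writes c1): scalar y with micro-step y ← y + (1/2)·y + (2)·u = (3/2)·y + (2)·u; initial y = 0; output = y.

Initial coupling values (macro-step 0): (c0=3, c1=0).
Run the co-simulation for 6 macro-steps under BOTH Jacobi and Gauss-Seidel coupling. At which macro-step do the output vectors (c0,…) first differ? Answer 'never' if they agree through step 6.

first divergence at macro-step: 1

[Jacobi] macro 1: S0 reads c0=3 → after 2×micro: 5; S1 reads c0=3 → after 1×micro: 6 ⇒ (c0=5, c1=6)
[Jacobi] macro 2: S0 reads c0=5 → after 2×micro: -2; S1 reads c0=5 → after 1×micro: 19 ⇒ (c0=-2, c1=19)
[Jacobi] macro 3: S0 reads c0=-2 → after 2×micro: 3; S1 reads c0=-2 → after 1×micro: 49/2 ⇒ (c0=3, c1=49/2)
[Jacobi] macro 4: S0 reads c0=3 → after 2×micro: 5; S1 reads c0=3 → after 1×micro: 171/4 ⇒ (c0=5, c1=171/4)
[Jacobi] macro 5: S0 reads c0=5 → after 2×micro: -2; S1 reads c0=5 → after 1×micro: 593/8 ⇒ (c0=-2, c1=593/8)
[Jacobi] macro 6: S0 reads c0=-2 → after 2×micro: 3; S1 reads c0=-2 → after 1×micro: 1715/16 ⇒ (c0=3, c1=1715/16)
[Gauss-Seidel] macro 1: S0 reads c0=3 → after 2×micro: 5; S1 reads c0=5 → after 1×micro: 10 ⇒ (c0=5, c1=10)
[Gauss-Seidel] macro 2: S0 reads c0=5 → after 2×micro: -2; S1 reads c0=-2 → after 1×micro: 11 ⇒ (c0=-2, c1=11)
[Gauss-Seidel] macro 3: S0 reads c0=-2 → after 2×micro: 3; S1 reads c0=3 → after 1×micro: 45/2 ⇒ (c0=3, c1=45/2)
[Gauss-Seidel] macro 4: S0 reads c0=3 → after 2×micro: 5; S1 reads c0=5 → after 1×micro: 175/4 ⇒ (c0=5, c1=175/4)
[Gauss-Seidel] macro 5: S0 reads c0=5 → after 2×micro: -2; S1 reads c0=-2 → after 1×micro: 493/8 ⇒ (c0=-2, c1=493/8)
[Gauss-Seidel] macro 6: S0 reads c0=-2 → after 2×micro: 3; S1 reads c0=3 → after 1×micro: 1575/16 ⇒ (c0=3, c1=1575/16)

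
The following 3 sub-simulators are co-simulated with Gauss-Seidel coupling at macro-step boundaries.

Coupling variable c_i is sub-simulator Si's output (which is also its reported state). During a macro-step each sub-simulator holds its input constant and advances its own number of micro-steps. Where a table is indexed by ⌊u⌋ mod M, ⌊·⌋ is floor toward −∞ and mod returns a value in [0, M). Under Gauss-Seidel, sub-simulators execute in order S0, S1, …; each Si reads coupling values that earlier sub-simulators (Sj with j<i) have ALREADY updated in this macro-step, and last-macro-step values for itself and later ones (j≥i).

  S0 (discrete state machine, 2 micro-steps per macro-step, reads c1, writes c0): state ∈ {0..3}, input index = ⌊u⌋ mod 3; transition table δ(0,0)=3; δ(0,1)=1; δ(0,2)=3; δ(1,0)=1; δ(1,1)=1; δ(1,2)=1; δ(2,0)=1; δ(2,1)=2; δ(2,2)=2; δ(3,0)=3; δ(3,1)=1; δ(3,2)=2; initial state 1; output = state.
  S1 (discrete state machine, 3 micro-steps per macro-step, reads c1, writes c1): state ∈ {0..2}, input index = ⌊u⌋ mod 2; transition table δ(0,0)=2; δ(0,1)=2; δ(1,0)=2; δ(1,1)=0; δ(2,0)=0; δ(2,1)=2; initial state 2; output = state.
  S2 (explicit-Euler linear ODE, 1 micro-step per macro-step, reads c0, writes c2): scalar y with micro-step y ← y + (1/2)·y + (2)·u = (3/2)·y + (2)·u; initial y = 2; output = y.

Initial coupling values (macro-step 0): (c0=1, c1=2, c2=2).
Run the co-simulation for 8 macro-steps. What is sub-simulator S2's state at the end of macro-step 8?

S2 state at macro-step 8 = 19171/128

macro 1: S0 reads c1=2 → after 2×micro: 1; S1 reads c1=2 → after 3×micro: 0; S2 reads c0=1 → after 1×micro: 5 ⇒ (c0=1, c1=0, c2=5)
macro 2: S0 reads c1=0 → after 2×micro: 1; S1 reads c1=0 → after 3×micro: 2; S2 reads c0=1 → after 1×micro: 19/2 ⇒ (c0=1, c1=2, c2=19/2)
macro 3: S0 reads c1=2 → after 2×micro: 1; S1 reads c1=2 → after 3×micro: 0; S2 reads c0=1 → after 1×micro: 65/4 ⇒ (c0=1, c1=0, c2=65/4)
macro 4: S0 reads c1=0 → after 2×micro: 1; S1 reads c1=0 → after 3×micro: 2; S2 reads c0=1 → after 1×micro: 211/8 ⇒ (c0=1, c1=2, c2=211/8)
macro 5: S0 reads c1=2 → after 2×micro: 1; S1 reads c1=2 → after 3×micro: 0; S2 reads c0=1 → after 1×micro: 665/16 ⇒ (c0=1, c1=0, c2=665/16)
macro 6: S0 reads c1=0 → after 2×micro: 1; S1 reads c1=0 → after 3×micro: 2; S2 reads c0=1 → after 1×micro: 2059/32 ⇒ (c0=1, c1=2, c2=2059/32)
macro 7: S0 reads c1=2 → after 2×micro: 1; S1 reads c1=2 → after 3×micro: 0; S2 reads c0=1 → after 1×micro: 6305/64 ⇒ (c0=1, c1=0, c2=6305/64)
macro 8: S0 reads c1=0 → after 2×micro: 1; S1 reads c1=0 → after 3×micro: 2; S2 reads c0=1 → after 1×micro: 19171/128 ⇒ (c0=1, c1=2, c2=19171/128)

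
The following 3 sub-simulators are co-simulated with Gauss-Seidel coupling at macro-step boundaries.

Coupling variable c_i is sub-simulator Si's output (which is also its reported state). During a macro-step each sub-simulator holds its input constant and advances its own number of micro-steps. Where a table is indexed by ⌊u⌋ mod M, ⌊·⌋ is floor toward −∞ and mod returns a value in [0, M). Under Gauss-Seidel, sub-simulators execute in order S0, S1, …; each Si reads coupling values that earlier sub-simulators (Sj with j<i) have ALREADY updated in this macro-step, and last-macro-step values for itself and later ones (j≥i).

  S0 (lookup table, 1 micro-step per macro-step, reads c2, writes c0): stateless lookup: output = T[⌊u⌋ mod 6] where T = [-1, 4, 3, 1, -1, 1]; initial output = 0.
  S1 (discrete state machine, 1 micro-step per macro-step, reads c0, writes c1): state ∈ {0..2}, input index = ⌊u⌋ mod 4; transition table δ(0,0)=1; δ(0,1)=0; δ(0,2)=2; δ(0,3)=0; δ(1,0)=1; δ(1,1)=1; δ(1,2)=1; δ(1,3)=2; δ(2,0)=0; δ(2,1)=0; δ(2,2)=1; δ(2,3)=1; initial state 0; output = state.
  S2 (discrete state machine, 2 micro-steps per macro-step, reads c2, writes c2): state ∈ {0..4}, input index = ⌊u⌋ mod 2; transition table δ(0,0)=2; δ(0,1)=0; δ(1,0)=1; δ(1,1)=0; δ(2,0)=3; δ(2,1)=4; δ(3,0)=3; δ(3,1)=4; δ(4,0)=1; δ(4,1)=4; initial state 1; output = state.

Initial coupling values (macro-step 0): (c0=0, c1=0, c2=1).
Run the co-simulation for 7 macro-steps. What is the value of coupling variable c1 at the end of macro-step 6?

c1 at macro-step 6 = 2

macro 1: S0 reads c2=1 → after 1×micro: 4; S1 reads c0=4 → after 1×micro: 1; S2 reads c2=1 → after 2×micro: 0 ⇒ (c0=4, c1=1, c2=0)
macro 2: S0 reads c2=0 → after 1×micro: -1; S1 reads c0=-1 → after 1×micro: 2; S2 reads c2=0 → after 2×micro: 3 ⇒ (c0=-1, c1=2, c2=3)
macro 3: S0 reads c2=3 → after 1×micro: 1; S1 reads c0=1 → after 1×micro: 0; S2 reads c2=3 → after 2×micro: 4 ⇒ (c0=1, c1=0, c2=4)
macro 4: S0 reads c2=4 → after 1×micro: -1; S1 reads c0=-1 → after 1×micro: 0; S2 reads c2=4 → after 2×micro: 1 ⇒ (c0=-1, c1=0, c2=1)
macro 5: S0 reads c2=1 → after 1×micro: 4; S1 reads c0=4 → after 1×micro: 1; S2 reads c2=1 → after 2×micro: 0 ⇒ (c0=4, c1=1, c2=0)
macro 6: S0 reads c2=0 → after 1×micro: -1; S1 reads c0=-1 → after 1×micro: 2; S2 reads c2=0 → after 2×micro: 3 ⇒ (c0=-1, c1=2, c2=3)
macro 7: S0 reads c2=3 → after 1×micro: 1; S1 reads c0=1 → after 1×micro: 0; S2 reads c2=3 → after 2×micro: 4 ⇒ (c0=1, c1=0, c2=4)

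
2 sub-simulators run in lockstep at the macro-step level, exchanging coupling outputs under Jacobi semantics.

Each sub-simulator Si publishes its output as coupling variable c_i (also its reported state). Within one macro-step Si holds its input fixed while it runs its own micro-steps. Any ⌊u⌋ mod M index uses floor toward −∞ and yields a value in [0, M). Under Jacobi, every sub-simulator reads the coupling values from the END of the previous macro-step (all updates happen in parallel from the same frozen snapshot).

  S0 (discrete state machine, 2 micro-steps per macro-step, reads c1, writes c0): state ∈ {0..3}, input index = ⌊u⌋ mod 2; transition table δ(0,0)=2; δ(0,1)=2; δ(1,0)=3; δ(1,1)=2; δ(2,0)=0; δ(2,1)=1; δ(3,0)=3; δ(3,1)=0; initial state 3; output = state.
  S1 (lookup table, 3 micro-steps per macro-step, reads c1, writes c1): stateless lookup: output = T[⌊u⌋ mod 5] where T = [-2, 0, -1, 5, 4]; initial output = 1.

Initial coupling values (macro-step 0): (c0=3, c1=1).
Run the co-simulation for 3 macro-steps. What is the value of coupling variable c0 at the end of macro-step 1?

c0 at macro-step 1 = 2

macro 1: S0 reads c1=1 → after 2×micro: 2; S1 reads c1=1 → after 3×micro: 0 ⇒ (c0=2, c1=0)
macro 2: S0 reads c1=0 → after 2×micro: 2; S1 reads c1=0 → after 3×micro: -2 ⇒ (c0=2, c1=-2)
macro 3: S0 reads c1=-2 → after 2×micro: 2; S1 reads c1=-2 → after 3×micro: 5 ⇒ (c0=2, c1=5)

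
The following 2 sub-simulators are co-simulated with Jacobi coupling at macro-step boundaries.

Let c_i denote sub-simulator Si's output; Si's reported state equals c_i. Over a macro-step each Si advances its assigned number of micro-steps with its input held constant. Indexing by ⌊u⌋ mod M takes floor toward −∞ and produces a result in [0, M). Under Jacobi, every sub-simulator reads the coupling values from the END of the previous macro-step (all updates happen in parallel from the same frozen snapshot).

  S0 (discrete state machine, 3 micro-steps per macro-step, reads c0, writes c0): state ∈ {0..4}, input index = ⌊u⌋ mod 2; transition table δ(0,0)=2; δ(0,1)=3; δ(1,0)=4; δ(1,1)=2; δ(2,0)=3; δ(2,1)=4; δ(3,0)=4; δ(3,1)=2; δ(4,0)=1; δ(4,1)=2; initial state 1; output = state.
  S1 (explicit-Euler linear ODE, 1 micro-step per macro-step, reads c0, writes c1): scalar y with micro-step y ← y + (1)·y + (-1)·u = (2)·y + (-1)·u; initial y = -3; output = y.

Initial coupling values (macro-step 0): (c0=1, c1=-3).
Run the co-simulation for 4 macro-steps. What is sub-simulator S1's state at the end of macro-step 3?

macro 1: S0 reads c0=1 → after 3×micro: 2; S1 reads c0=1 → after 1×micro: -7 ⇒ (c0=2, c1=-7)
macro 2: S0 reads c0=2 → after 3×micro: 1; S1 reads c0=2 → after 1×micro: -16 ⇒ (c0=1, c1=-16)
macro 3: S0 reads c0=1 → after 3×micro: 2; S1 reads c0=1 → after 1×micro: -33 ⇒ (c0=2, c1=-33)
macro 4: S0 reads c0=2 → after 3×micro: 1; S1 reads c0=2 → after 1×micro: -68 ⇒ (c0=1, c1=-68)

S1 state at macro-step 3 = -33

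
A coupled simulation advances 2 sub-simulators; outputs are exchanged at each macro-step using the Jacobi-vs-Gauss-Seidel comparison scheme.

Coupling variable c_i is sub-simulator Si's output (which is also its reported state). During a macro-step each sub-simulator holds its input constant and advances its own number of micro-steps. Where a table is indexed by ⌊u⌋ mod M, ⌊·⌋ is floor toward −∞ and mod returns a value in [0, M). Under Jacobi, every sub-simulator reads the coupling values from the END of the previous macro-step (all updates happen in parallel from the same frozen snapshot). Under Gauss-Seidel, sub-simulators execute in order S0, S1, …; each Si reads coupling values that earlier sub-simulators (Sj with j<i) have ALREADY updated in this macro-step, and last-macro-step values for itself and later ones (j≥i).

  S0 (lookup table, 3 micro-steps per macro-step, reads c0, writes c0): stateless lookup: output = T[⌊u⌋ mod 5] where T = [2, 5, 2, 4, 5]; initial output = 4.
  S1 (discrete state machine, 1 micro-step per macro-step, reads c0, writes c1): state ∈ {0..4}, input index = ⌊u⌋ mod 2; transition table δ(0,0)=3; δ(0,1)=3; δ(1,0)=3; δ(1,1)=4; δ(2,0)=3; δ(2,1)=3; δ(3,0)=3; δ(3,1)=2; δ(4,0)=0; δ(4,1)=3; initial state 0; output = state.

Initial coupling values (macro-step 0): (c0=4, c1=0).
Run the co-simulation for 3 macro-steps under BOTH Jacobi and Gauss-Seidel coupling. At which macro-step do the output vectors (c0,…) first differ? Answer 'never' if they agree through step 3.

first divergence at macro-step: 2

[Jacobi] macro 1: S0 reads c0=4 → after 3×micro: 5; S1 reads c0=4 → after 1×micro: 3 ⇒ (c0=5, c1=3)
[Jacobi] macro 2: S0 reads c0=5 → after 3×micro: 2; S1 reads c0=5 → after 1×micro: 2 ⇒ (c0=2, c1=2)
[Jacobi] macro 3: S0 reads c0=2 → after 3×micro: 2; S1 reads c0=2 → after 1×micro: 3 ⇒ (c0=2, c1=3)
[Gauss-Seidel] macro 1: S0 reads c0=4 → after 3×micro: 5; S1 reads c0=5 → after 1×micro: 3 ⇒ (c0=5, c1=3)
[Gauss-Seidel] macro 2: S0 reads c0=5 → after 3×micro: 2; S1 reads c0=2 → after 1×micro: 3 ⇒ (c0=2, c1=3)
[Gauss-Seidel] macro 3: S0 reads c0=2 → after 3×micro: 2; S1 reads c0=2 → after 1×micro: 3 ⇒ (c0=2, c1=3)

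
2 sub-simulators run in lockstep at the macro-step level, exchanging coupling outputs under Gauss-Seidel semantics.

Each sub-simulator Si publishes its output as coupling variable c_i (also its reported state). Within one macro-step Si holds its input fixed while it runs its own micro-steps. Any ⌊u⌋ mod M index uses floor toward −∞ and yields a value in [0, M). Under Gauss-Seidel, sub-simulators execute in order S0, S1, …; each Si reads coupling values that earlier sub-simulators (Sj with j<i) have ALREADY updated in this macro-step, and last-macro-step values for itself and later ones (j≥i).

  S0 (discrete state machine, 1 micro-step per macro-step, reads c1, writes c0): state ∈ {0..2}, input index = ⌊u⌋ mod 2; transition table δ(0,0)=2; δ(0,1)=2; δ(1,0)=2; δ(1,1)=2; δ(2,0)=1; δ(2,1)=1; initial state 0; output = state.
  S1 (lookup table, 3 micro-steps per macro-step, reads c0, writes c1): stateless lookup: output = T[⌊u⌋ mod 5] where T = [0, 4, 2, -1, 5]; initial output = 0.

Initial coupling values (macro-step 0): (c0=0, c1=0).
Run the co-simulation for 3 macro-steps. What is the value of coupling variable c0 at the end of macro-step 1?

c0 at macro-step 1 = 2

macro 1: S0 reads c1=0 → after 1×micro: 2; S1 reads c0=2 → after 3×micro: 2 ⇒ (c0=2, c1=2)
macro 2: S0 reads c1=2 → after 1×micro: 1; S1 reads c0=1 → after 3×micro: 4 ⇒ (c0=1, c1=4)
macro 3: S0 reads c1=4 → after 1×micro: 2; S1 reads c0=2 → after 3×micro: 2 ⇒ (c0=2, c1=2)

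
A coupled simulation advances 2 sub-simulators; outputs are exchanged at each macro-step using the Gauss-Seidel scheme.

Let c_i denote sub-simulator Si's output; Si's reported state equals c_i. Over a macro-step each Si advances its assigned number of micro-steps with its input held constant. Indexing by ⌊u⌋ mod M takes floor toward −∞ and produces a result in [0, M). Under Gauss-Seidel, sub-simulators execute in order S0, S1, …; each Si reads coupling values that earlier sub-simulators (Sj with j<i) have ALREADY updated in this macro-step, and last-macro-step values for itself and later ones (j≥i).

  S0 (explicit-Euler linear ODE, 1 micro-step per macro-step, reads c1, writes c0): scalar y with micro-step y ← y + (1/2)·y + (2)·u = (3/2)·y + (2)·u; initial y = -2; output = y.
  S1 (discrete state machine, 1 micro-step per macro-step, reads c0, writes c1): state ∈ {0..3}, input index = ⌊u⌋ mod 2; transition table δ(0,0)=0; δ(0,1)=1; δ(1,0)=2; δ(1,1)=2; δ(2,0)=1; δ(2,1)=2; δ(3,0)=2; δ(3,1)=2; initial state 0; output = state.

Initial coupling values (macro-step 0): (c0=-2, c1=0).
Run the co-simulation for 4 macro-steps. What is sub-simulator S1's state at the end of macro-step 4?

S1 state at macro-step 4 = 2

macro 1: S0 reads c1=0 → after 1×micro: -3; S1 reads c0=-3 → after 1×micro: 1 ⇒ (c0=-3, c1=1)
macro 2: S0 reads c1=1 → after 1×micro: -5/2; S1 reads c0=-5/2 → after 1×micro: 2 ⇒ (c0=-5/2, c1=2)
macro 3: S0 reads c1=2 → after 1×micro: 1/4; S1 reads c0=1/4 → after 1×micro: 1 ⇒ (c0=1/4, c1=1)
macro 4: S0 reads c1=1 → after 1×micro: 19/8; S1 reads c0=19/8 → after 1×micro: 2 ⇒ (c0=19/8, c1=2)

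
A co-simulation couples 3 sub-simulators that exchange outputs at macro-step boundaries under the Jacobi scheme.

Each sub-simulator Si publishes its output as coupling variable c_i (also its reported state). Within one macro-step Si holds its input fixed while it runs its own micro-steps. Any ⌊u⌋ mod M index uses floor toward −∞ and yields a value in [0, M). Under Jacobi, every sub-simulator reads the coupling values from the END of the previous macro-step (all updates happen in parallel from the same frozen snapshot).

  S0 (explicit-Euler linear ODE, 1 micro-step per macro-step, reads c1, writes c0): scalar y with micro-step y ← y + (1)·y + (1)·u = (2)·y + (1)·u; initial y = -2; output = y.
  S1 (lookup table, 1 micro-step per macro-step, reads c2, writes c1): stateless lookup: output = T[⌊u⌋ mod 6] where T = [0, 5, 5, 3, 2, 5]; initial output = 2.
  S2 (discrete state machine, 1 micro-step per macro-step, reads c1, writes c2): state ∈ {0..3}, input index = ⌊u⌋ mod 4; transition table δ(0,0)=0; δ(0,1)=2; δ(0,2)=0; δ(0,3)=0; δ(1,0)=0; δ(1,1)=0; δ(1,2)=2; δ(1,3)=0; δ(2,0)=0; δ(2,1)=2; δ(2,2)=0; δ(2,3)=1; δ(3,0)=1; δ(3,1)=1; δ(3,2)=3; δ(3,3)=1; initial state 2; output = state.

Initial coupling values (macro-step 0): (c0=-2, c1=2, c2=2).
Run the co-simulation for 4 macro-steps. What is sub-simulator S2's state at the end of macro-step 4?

macro 1: S0 reads c1=2 → after 1×micro: -2; S1 reads c2=2 → after 1×micro: 5; S2 reads c1=2 → after 1×micro: 0 ⇒ (c0=-2, c1=5, c2=0)
macro 2: S0 reads c1=5 → after 1×micro: 1; S1 reads c2=0 → after 1×micro: 0; S2 reads c1=5 → after 1×micro: 2 ⇒ (c0=1, c1=0, c2=2)
macro 3: S0 reads c1=0 → after 1×micro: 2; S1 reads c2=2 → after 1×micro: 5; S2 reads c1=0 → after 1×micro: 0 ⇒ (c0=2, c1=5, c2=0)
macro 4: S0 reads c1=5 → after 1×micro: 9; S1 reads c2=0 → after 1×micro: 0; S2 reads c1=5 → after 1×micro: 2 ⇒ (c0=9, c1=0, c2=2)

S2 state at macro-step 4 = 2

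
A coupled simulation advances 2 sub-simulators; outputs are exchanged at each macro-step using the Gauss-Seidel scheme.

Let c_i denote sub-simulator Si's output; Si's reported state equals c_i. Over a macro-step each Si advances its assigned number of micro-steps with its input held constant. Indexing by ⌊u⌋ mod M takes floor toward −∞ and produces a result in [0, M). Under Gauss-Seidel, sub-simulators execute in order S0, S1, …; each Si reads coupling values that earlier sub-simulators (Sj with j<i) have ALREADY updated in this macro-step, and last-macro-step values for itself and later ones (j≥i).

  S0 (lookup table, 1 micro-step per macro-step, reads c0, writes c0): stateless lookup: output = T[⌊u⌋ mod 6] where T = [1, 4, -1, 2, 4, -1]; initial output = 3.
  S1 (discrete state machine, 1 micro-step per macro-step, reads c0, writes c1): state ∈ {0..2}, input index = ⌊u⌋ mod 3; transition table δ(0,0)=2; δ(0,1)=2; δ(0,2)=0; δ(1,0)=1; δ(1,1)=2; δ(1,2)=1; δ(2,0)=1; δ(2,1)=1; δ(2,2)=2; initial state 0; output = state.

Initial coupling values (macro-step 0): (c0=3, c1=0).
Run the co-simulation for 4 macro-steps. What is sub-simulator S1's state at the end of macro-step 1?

S1 state at macro-step 1 = 0

macro 1: S0 reads c0=3 → after 1×micro: 2; S1 reads c0=2 → after 1×micro: 0 ⇒ (c0=2, c1=0)
macro 2: S0 reads c0=2 → after 1×micro: -1; S1 reads c0=-1 → after 1×micro: 0 ⇒ (c0=-1, c1=0)
macro 3: S0 reads c0=-1 → after 1×micro: -1; S1 reads c0=-1 → after 1×micro: 0 ⇒ (c0=-1, c1=0)
macro 4: S0 reads c0=-1 → after 1×micro: -1; S1 reads c0=-1 → after 1×micro: 0 ⇒ (c0=-1, c1=0)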